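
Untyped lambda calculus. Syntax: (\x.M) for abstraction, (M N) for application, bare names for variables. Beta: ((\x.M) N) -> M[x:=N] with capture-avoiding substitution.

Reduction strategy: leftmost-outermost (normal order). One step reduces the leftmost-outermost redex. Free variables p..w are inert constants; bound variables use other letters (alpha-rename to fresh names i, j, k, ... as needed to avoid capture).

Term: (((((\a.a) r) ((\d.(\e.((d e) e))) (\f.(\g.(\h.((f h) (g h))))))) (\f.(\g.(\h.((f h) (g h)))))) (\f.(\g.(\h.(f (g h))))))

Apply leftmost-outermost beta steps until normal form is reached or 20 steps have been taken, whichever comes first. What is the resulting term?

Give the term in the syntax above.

Step 0: (((((\a.a) r) ((\d.(\e.((d e) e))) (\f.(\g.(\h.((f h) (g h))))))) (\f.(\g.(\h.((f h) (g h)))))) (\f.(\g.(\h.(f (g h))))))
Step 1: (((r ((\d.(\e.((d e) e))) (\f.(\g.(\h.((f h) (g h))))))) (\f.(\g.(\h.((f h) (g h)))))) (\f.(\g.(\h.(f (g h))))))
Step 2: (((r (\e.(((\f.(\g.(\h.((f h) (g h))))) e) e))) (\f.(\g.(\h.((f h) (g h)))))) (\f.(\g.(\h.(f (g h))))))
Step 3: (((r (\e.((\g.(\h.((e h) (g h)))) e))) (\f.(\g.(\h.((f h) (g h)))))) (\f.(\g.(\h.(f (g h))))))
Step 4: (((r (\e.(\h.((e h) (e h))))) (\f.(\g.(\h.((f h) (g h)))))) (\f.(\g.(\h.(f (g h))))))

Answer: (((r (\e.(\h.((e h) (e h))))) (\f.(\g.(\h.((f h) (g h)))))) (\f.(\g.(\h.(f (g h))))))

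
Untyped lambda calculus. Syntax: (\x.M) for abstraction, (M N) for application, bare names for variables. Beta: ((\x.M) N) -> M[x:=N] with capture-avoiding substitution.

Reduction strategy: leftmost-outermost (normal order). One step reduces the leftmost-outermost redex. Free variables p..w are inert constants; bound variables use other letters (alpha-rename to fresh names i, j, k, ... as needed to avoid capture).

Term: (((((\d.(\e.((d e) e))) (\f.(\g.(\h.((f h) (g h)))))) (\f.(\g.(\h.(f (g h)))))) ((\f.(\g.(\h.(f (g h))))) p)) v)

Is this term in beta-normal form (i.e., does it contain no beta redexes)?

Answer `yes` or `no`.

Term: (((((\d.(\e.((d e) e))) (\f.(\g.(\h.((f h) (g h)))))) (\f.(\g.(\h.(f (g h)))))) ((\f.(\g.(\h.(f (g h))))) p)) v)
Found 2 beta redex(es).

Answer: no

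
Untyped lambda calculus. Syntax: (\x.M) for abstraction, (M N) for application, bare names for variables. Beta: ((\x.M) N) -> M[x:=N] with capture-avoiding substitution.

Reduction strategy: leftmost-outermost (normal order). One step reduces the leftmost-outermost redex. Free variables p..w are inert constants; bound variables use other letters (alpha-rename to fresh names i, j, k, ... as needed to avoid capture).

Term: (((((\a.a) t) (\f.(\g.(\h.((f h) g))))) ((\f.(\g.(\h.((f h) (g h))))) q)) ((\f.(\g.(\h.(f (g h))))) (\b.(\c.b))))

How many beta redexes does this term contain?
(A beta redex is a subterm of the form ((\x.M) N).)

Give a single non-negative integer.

Answer: 3

Derivation:
Term: (((((\a.a) t) (\f.(\g.(\h.((f h) g))))) ((\f.(\g.(\h.((f h) (g h))))) q)) ((\f.(\g.(\h.(f (g h))))) (\b.(\c.b))))
  Redex: ((\a.a) t)
  Redex: ((\f.(\g.(\h.((f h) (g h))))) q)
  Redex: ((\f.(\g.(\h.(f (g h))))) (\b.(\c.b)))
Total redexes: 3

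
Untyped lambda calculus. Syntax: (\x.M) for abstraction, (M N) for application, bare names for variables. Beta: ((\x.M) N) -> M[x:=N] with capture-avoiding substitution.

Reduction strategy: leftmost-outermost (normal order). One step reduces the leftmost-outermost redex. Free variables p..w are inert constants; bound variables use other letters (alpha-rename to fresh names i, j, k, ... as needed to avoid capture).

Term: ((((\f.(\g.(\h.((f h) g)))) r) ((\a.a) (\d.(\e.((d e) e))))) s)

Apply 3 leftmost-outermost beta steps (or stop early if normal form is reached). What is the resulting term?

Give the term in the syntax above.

Answer: ((r s) ((\a.a) (\d.(\e.((d e) e)))))

Derivation:
Step 0: ((((\f.(\g.(\h.((f h) g)))) r) ((\a.a) (\d.(\e.((d e) e))))) s)
Step 1: (((\g.(\h.((r h) g))) ((\a.a) (\d.(\e.((d e) e))))) s)
Step 2: ((\h.((r h) ((\a.a) (\d.(\e.((d e) e)))))) s)
Step 3: ((r s) ((\a.a) (\d.(\e.((d e) e)))))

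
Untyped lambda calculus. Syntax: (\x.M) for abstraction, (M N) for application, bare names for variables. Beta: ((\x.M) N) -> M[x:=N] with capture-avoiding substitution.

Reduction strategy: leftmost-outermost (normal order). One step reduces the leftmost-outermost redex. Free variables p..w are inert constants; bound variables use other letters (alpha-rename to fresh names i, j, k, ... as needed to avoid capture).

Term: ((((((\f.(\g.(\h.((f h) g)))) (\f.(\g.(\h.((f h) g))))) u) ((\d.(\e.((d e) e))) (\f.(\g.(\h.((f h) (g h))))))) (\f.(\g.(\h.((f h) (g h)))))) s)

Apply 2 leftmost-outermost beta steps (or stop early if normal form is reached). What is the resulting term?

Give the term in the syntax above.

Step 0: ((((((\f.(\g.(\h.((f h) g)))) (\f.(\g.(\h.((f h) g))))) u) ((\d.(\e.((d e) e))) (\f.(\g.(\h.((f h) (g h))))))) (\f.(\g.(\h.((f h) (g h)))))) s)
Step 1: (((((\g.(\h.(((\f.(\g.(\h.((f h) g)))) h) g))) u) ((\d.(\e.((d e) e))) (\f.(\g.(\h.((f h) (g h))))))) (\f.(\g.(\h.((f h) (g h)))))) s)
Step 2: ((((\h.(((\f.(\g.(\h.((f h) g)))) h) u)) ((\d.(\e.((d e) e))) (\f.(\g.(\h.((f h) (g h))))))) (\f.(\g.(\h.((f h) (g h)))))) s)

Answer: ((((\h.(((\f.(\g.(\h.((f h) g)))) h) u)) ((\d.(\e.((d e) e))) (\f.(\g.(\h.((f h) (g h))))))) (\f.(\g.(\h.((f h) (g h)))))) s)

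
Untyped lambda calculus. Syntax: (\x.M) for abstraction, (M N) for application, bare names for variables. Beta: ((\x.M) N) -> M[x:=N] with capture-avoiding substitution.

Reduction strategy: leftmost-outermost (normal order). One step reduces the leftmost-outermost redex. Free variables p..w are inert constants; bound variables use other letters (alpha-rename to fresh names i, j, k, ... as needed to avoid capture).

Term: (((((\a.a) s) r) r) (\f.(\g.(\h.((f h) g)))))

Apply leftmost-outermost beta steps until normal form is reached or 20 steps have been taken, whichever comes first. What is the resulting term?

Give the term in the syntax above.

Step 0: (((((\a.a) s) r) r) (\f.(\g.(\h.((f h) g)))))
Step 1: (((s r) r) (\f.(\g.(\h.((f h) g)))))

Answer: (((s r) r) (\f.(\g.(\h.((f h) g)))))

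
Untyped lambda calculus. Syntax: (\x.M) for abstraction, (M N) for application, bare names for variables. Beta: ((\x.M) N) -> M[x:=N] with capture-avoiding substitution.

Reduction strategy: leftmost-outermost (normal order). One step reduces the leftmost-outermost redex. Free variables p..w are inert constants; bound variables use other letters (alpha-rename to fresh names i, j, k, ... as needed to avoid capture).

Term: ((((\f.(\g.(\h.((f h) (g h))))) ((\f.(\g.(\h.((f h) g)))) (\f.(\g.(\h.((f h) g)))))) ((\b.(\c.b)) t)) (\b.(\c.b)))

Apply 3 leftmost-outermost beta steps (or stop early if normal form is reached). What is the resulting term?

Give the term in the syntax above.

Answer: ((((\f.(\g.(\h.((f h) g)))) (\f.(\g.(\h.((f h) g))))) (\b.(\c.b))) (((\b.(\c.b)) t) (\b.(\c.b))))

Derivation:
Step 0: ((((\f.(\g.(\h.((f h) (g h))))) ((\f.(\g.(\h.((f h) g)))) (\f.(\g.(\h.((f h) g)))))) ((\b.(\c.b)) t)) (\b.(\c.b)))
Step 1: (((\g.(\h.((((\f.(\g.(\h.((f h) g)))) (\f.(\g.(\h.((f h) g))))) h) (g h)))) ((\b.(\c.b)) t)) (\b.(\c.b)))
Step 2: ((\h.((((\f.(\g.(\h.((f h) g)))) (\f.(\g.(\h.((f h) g))))) h) (((\b.(\c.b)) t) h))) (\b.(\c.b)))
Step 3: ((((\f.(\g.(\h.((f h) g)))) (\f.(\g.(\h.((f h) g))))) (\b.(\c.b))) (((\b.(\c.b)) t) (\b.(\c.b))))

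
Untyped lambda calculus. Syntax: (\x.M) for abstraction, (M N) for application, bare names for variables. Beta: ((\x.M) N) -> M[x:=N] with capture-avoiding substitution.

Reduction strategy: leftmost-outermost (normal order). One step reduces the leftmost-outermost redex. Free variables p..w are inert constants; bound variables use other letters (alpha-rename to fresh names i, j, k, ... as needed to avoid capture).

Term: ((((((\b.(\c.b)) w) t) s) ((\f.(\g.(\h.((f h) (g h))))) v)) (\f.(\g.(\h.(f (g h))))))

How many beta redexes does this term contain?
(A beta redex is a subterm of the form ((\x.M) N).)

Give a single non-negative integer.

Term: ((((((\b.(\c.b)) w) t) s) ((\f.(\g.(\h.((f h) (g h))))) v)) (\f.(\g.(\h.(f (g h))))))
  Redex: ((\b.(\c.b)) w)
  Redex: ((\f.(\g.(\h.((f h) (g h))))) v)
Total redexes: 2

Answer: 2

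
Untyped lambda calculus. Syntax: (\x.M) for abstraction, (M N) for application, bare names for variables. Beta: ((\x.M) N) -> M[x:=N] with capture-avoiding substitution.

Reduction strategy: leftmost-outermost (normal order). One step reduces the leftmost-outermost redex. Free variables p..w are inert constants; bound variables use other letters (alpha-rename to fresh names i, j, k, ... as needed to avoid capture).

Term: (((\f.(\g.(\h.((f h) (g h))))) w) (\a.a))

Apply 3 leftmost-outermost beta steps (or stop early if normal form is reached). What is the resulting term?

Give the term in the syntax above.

Answer: (\h.((w h) h))

Derivation:
Step 0: (((\f.(\g.(\h.((f h) (g h))))) w) (\a.a))
Step 1: ((\g.(\h.((w h) (g h)))) (\a.a))
Step 2: (\h.((w h) ((\a.a) h)))
Step 3: (\h.((w h) h))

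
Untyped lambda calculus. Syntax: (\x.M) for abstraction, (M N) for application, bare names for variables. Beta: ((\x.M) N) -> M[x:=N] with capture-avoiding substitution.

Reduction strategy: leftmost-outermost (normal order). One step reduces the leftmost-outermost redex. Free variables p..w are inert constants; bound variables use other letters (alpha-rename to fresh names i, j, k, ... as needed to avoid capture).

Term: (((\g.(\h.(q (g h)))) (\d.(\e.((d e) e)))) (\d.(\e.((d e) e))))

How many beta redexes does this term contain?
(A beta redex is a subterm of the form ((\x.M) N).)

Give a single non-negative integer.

Term: (((\g.(\h.(q (g h)))) (\d.(\e.((d e) e)))) (\d.(\e.((d e) e))))
  Redex: ((\g.(\h.(q (g h)))) (\d.(\e.((d e) e))))
Total redexes: 1

Answer: 1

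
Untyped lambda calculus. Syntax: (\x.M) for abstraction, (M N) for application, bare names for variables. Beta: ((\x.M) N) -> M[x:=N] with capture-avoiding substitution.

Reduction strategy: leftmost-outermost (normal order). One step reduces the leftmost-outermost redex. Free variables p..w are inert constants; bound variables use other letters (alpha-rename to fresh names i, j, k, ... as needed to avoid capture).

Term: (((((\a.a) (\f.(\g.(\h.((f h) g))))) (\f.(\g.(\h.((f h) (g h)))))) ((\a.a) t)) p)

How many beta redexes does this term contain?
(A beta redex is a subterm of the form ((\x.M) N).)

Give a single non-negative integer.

Term: (((((\a.a) (\f.(\g.(\h.((f h) g))))) (\f.(\g.(\h.((f h) (g h)))))) ((\a.a) t)) p)
  Redex: ((\a.a) (\f.(\g.(\h.((f h) g)))))
  Redex: ((\a.a) t)
Total redexes: 2

Answer: 2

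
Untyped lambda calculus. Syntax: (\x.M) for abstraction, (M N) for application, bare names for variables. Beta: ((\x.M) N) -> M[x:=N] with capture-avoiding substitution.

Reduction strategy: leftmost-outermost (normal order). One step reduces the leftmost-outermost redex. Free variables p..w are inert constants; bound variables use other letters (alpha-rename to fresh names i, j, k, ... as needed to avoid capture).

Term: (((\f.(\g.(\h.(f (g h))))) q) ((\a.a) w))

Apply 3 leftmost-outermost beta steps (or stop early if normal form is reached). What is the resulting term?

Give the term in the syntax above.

Step 0: (((\f.(\g.(\h.(f (g h))))) q) ((\a.a) w))
Step 1: ((\g.(\h.(q (g h)))) ((\a.a) w))
Step 2: (\h.(q (((\a.a) w) h)))
Step 3: (\h.(q (w h)))

Answer: (\h.(q (w h)))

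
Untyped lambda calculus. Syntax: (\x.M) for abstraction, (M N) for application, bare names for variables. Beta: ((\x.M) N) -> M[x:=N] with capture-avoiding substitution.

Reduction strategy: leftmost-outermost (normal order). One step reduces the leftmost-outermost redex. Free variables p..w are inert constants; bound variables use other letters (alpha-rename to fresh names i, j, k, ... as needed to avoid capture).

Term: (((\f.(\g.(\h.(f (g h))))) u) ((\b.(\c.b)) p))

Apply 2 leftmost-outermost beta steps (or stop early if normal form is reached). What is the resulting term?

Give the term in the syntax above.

Answer: (\h.(u (((\b.(\c.b)) p) h)))

Derivation:
Step 0: (((\f.(\g.(\h.(f (g h))))) u) ((\b.(\c.b)) p))
Step 1: ((\g.(\h.(u (g h)))) ((\b.(\c.b)) p))
Step 2: (\h.(u (((\b.(\c.b)) p) h)))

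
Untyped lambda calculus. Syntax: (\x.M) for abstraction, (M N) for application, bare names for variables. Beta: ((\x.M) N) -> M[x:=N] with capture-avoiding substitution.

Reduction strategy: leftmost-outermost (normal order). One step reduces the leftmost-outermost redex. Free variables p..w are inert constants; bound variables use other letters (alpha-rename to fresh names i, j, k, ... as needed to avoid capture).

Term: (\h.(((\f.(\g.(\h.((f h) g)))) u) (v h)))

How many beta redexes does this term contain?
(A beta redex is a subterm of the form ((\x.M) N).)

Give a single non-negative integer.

Answer: 1

Derivation:
Term: (\h.(((\f.(\g.(\h.((f h) g)))) u) (v h)))
  Redex: ((\f.(\g.(\h.((f h) g)))) u)
Total redexes: 1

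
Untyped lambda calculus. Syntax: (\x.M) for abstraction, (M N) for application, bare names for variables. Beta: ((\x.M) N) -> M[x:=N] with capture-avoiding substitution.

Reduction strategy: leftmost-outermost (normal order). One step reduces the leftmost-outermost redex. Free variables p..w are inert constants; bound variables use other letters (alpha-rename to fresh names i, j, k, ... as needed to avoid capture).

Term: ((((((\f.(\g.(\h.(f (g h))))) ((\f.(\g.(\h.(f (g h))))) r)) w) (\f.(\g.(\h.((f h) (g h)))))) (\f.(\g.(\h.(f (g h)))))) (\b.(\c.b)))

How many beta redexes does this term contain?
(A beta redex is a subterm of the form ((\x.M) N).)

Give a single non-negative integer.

Term: ((((((\f.(\g.(\h.(f (g h))))) ((\f.(\g.(\h.(f (g h))))) r)) w) (\f.(\g.(\h.((f h) (g h)))))) (\f.(\g.(\h.(f (g h)))))) (\b.(\c.b)))
  Redex: ((\f.(\g.(\h.(f (g h))))) ((\f.(\g.(\h.(f (g h))))) r))
  Redex: ((\f.(\g.(\h.(f (g h))))) r)
Total redexes: 2

Answer: 2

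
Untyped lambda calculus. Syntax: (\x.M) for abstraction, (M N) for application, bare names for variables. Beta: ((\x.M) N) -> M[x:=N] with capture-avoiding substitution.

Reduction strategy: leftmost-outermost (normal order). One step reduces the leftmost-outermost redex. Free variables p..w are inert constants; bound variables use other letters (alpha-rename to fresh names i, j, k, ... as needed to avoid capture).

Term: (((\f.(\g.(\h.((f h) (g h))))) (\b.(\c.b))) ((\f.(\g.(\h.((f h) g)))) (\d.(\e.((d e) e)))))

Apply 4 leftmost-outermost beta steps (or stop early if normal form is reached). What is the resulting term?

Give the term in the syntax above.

Answer: (\h.h)

Derivation:
Step 0: (((\f.(\g.(\h.((f h) (g h))))) (\b.(\c.b))) ((\f.(\g.(\h.((f h) g)))) (\d.(\e.((d e) e)))))
Step 1: ((\g.(\h.(((\b.(\c.b)) h) (g h)))) ((\f.(\g.(\h.((f h) g)))) (\d.(\e.((d e) e)))))
Step 2: (\h.(((\b.(\c.b)) h) (((\f.(\g.(\h.((f h) g)))) (\d.(\e.((d e) e)))) h)))
Step 3: (\h.((\c.h) (((\f.(\g.(\h.((f h) g)))) (\d.(\e.((d e) e)))) h)))
Step 4: (\h.h)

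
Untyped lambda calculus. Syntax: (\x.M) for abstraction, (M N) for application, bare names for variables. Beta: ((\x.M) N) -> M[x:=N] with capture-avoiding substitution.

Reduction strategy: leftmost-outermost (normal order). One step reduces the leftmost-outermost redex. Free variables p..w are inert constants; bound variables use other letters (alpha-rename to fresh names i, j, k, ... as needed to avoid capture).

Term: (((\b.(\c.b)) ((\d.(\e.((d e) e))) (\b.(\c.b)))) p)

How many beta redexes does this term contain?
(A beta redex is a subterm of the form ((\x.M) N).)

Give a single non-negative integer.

Term: (((\b.(\c.b)) ((\d.(\e.((d e) e))) (\b.(\c.b)))) p)
  Redex: ((\b.(\c.b)) ((\d.(\e.((d e) e))) (\b.(\c.b))))
  Redex: ((\d.(\e.((d e) e))) (\b.(\c.b)))
Total redexes: 2

Answer: 2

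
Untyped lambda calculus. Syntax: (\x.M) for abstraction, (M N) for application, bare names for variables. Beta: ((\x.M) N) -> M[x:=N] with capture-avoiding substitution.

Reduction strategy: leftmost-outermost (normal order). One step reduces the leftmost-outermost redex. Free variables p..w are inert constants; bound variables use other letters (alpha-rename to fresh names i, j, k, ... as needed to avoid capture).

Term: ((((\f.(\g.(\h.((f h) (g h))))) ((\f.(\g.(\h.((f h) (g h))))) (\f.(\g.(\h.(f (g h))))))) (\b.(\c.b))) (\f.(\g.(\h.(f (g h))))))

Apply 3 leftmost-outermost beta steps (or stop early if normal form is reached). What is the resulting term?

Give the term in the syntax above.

Answer: ((((\f.(\g.(\h.((f h) (g h))))) (\f.(\g.(\h.(f (g h)))))) (\f.(\g.(\h.(f (g h)))))) ((\b.(\c.b)) (\f.(\g.(\h.(f (g h)))))))

Derivation:
Step 0: ((((\f.(\g.(\h.((f h) (g h))))) ((\f.(\g.(\h.((f h) (g h))))) (\f.(\g.(\h.(f (g h))))))) (\b.(\c.b))) (\f.(\g.(\h.(f (g h))))))
Step 1: (((\g.(\h.((((\f.(\g.(\h.((f h) (g h))))) (\f.(\g.(\h.(f (g h)))))) h) (g h)))) (\b.(\c.b))) (\f.(\g.(\h.(f (g h))))))
Step 2: ((\h.((((\f.(\g.(\h.((f h) (g h))))) (\f.(\g.(\h.(f (g h)))))) h) ((\b.(\c.b)) h))) (\f.(\g.(\h.(f (g h))))))
Step 3: ((((\f.(\g.(\h.((f h) (g h))))) (\f.(\g.(\h.(f (g h)))))) (\f.(\g.(\h.(f (g h)))))) ((\b.(\c.b)) (\f.(\g.(\h.(f (g h)))))))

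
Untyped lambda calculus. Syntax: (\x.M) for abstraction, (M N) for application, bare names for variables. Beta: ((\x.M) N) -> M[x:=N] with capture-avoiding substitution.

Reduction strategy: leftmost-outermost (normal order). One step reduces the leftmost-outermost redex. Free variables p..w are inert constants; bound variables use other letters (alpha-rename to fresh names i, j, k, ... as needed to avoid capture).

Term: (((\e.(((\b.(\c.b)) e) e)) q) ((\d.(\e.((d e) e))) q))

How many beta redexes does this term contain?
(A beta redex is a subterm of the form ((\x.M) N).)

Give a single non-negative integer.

Term: (((\e.(((\b.(\c.b)) e) e)) q) ((\d.(\e.((d e) e))) q))
  Redex: ((\e.(((\b.(\c.b)) e) e)) q)
  Redex: ((\b.(\c.b)) e)
  Redex: ((\d.(\e.((d e) e))) q)
Total redexes: 3

Answer: 3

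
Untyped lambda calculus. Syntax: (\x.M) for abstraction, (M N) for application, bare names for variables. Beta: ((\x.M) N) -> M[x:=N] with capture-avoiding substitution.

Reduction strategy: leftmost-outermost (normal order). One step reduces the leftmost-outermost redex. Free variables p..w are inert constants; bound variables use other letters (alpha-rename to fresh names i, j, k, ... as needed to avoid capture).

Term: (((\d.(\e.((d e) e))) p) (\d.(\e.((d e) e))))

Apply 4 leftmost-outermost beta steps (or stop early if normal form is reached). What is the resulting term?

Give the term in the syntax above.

Answer: ((p (\d.(\e.((d e) e)))) (\d.(\e.((d e) e))))

Derivation:
Step 0: (((\d.(\e.((d e) e))) p) (\d.(\e.((d e) e))))
Step 1: ((\e.((p e) e)) (\d.(\e.((d e) e))))
Step 2: ((p (\d.(\e.((d e) e)))) (\d.(\e.((d e) e))))
Step 3: (normal form reached)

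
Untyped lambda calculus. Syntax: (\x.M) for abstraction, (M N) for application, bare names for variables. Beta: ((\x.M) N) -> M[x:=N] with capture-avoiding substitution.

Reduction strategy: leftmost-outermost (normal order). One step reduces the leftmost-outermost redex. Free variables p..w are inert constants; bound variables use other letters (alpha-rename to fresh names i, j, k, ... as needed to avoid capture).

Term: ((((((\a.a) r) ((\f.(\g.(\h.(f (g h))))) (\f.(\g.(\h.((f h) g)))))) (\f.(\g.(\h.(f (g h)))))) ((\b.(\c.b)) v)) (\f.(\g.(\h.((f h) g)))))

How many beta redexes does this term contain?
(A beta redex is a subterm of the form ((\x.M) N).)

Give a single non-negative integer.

Answer: 3

Derivation:
Term: ((((((\a.a) r) ((\f.(\g.(\h.(f (g h))))) (\f.(\g.(\h.((f h) g)))))) (\f.(\g.(\h.(f (g h)))))) ((\b.(\c.b)) v)) (\f.(\g.(\h.((f h) g)))))
  Redex: ((\a.a) r)
  Redex: ((\f.(\g.(\h.(f (g h))))) (\f.(\g.(\h.((f h) g)))))
  Redex: ((\b.(\c.b)) v)
Total redexes: 3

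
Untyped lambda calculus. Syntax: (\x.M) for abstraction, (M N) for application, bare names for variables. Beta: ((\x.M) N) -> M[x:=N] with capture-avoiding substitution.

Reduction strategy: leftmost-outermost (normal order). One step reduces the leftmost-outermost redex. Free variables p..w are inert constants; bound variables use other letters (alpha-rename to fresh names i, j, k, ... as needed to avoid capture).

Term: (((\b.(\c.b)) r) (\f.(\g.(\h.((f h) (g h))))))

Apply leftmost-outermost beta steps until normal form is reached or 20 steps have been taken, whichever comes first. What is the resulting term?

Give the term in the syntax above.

Step 0: (((\b.(\c.b)) r) (\f.(\g.(\h.((f h) (g h))))))
Step 1: ((\c.r) (\f.(\g.(\h.((f h) (g h))))))
Step 2: r

Answer: r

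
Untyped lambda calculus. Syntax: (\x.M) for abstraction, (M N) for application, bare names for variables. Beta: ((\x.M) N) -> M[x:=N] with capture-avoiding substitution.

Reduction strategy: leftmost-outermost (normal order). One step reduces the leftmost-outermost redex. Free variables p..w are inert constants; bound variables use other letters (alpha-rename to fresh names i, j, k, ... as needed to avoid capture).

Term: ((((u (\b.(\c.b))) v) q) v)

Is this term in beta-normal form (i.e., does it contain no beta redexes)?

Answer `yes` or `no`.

Answer: yes

Derivation:
Term: ((((u (\b.(\c.b))) v) q) v)
No beta redexes found.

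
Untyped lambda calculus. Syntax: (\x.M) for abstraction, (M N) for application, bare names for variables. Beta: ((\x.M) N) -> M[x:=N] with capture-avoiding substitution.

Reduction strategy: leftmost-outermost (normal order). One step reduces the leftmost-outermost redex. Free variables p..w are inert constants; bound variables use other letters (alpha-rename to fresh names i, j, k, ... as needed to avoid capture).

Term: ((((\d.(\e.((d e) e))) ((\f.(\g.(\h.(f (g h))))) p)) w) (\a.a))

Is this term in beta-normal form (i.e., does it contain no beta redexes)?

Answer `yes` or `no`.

Term: ((((\d.(\e.((d e) e))) ((\f.(\g.(\h.(f (g h))))) p)) w) (\a.a))
Found 2 beta redex(es).

Answer: no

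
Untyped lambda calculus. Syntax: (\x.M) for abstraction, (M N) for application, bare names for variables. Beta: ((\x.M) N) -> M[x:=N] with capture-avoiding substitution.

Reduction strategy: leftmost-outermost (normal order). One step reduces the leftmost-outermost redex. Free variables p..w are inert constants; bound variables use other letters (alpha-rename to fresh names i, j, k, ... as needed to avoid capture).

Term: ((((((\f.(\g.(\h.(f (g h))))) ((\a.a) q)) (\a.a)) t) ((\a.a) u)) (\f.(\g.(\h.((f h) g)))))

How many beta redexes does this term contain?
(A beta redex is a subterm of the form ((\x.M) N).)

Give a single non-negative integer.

Answer: 3

Derivation:
Term: ((((((\f.(\g.(\h.(f (g h))))) ((\a.a) q)) (\a.a)) t) ((\a.a) u)) (\f.(\g.(\h.((f h) g)))))
  Redex: ((\f.(\g.(\h.(f (g h))))) ((\a.a) q))
  Redex: ((\a.a) q)
  Redex: ((\a.a) u)
Total redexes: 3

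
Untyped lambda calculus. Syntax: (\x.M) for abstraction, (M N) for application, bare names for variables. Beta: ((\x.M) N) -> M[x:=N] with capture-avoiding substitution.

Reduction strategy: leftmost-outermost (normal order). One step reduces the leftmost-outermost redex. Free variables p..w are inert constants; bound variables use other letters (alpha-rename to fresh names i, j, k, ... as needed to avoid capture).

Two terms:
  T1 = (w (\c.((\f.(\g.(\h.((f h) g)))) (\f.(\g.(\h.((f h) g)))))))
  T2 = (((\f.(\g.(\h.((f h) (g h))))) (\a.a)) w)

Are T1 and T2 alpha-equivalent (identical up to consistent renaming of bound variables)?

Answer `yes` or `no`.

Term 1: (w (\c.((\f.(\g.(\h.((f h) g)))) (\f.(\g.(\h.((f h) g)))))))
Term 2: (((\f.(\g.(\h.((f h) (g h))))) (\a.a)) w)
Alpha-equivalence: compare structure up to binder renaming.
Result: False

Answer: no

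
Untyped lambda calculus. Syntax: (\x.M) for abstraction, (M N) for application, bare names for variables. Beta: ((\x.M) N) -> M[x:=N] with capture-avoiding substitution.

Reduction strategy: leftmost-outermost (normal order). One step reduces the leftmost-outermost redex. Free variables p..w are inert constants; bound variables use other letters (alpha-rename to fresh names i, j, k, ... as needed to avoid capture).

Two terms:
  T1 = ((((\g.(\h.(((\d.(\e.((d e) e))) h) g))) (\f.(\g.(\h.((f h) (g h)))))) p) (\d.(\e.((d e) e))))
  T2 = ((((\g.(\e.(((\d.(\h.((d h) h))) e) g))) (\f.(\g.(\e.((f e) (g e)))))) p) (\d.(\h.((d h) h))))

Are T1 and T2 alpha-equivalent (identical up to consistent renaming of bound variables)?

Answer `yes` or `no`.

Term 1: ((((\g.(\h.(((\d.(\e.((d e) e))) h) g))) (\f.(\g.(\h.((f h) (g h)))))) p) (\d.(\e.((d e) e))))
Term 2: ((((\g.(\e.(((\d.(\h.((d h) h))) e) g))) (\f.(\g.(\e.((f e) (g e)))))) p) (\d.(\h.((d h) h))))
Alpha-equivalence: compare structure up to binder renaming.
Result: True

Answer: yes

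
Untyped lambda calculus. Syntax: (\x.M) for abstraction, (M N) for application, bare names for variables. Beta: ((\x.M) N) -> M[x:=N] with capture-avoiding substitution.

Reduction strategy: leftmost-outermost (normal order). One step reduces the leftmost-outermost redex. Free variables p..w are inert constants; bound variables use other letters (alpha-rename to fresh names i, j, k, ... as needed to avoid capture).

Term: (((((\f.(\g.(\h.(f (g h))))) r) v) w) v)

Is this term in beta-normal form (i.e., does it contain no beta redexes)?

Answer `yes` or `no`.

Term: (((((\f.(\g.(\h.(f (g h))))) r) v) w) v)
Found 1 beta redex(es).

Answer: no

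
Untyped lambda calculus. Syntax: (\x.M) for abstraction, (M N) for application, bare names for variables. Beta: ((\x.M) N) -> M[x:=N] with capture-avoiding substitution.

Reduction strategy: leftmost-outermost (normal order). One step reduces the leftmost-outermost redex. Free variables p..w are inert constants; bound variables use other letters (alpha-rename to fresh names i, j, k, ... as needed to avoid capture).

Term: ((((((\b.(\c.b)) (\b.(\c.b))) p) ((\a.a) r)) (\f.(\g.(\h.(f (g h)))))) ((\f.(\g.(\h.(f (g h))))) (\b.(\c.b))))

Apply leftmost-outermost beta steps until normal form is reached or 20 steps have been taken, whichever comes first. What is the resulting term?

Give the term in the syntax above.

Step 0: ((((((\b.(\c.b)) (\b.(\c.b))) p) ((\a.a) r)) (\f.(\g.(\h.(f (g h)))))) ((\f.(\g.(\h.(f (g h))))) (\b.(\c.b))))
Step 1: (((((\c.(\b.(\c.b))) p) ((\a.a) r)) (\f.(\g.(\h.(f (g h)))))) ((\f.(\g.(\h.(f (g h))))) (\b.(\c.b))))
Step 2: ((((\b.(\c.b)) ((\a.a) r)) (\f.(\g.(\h.(f (g h)))))) ((\f.(\g.(\h.(f (g h))))) (\b.(\c.b))))
Step 3: (((\c.((\a.a) r)) (\f.(\g.(\h.(f (g h)))))) ((\f.(\g.(\h.(f (g h))))) (\b.(\c.b))))
Step 4: (((\a.a) r) ((\f.(\g.(\h.(f (g h))))) (\b.(\c.b))))
Step 5: (r ((\f.(\g.(\h.(f (g h))))) (\b.(\c.b))))
Step 6: (r (\g.(\h.((\b.(\c.b)) (g h)))))
Step 7: (r (\g.(\h.(\c.(g h)))))

Answer: (r (\g.(\h.(\c.(g h)))))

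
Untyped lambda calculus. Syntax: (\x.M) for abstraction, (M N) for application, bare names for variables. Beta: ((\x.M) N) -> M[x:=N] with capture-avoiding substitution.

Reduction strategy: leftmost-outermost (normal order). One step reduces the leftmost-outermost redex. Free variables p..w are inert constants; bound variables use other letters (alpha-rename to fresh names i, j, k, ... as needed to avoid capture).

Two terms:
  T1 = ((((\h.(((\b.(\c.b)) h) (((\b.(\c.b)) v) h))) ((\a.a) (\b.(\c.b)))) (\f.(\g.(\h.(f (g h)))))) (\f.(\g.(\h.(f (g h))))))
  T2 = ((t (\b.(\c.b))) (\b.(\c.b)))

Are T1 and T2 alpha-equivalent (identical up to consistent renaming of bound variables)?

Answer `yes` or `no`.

Answer: no

Derivation:
Term 1: ((((\h.(((\b.(\c.b)) h) (((\b.(\c.b)) v) h))) ((\a.a) (\b.(\c.b)))) (\f.(\g.(\h.(f (g h)))))) (\f.(\g.(\h.(f (g h))))))
Term 2: ((t (\b.(\c.b))) (\b.(\c.b)))
Alpha-equivalence: compare structure up to binder renaming.
Result: False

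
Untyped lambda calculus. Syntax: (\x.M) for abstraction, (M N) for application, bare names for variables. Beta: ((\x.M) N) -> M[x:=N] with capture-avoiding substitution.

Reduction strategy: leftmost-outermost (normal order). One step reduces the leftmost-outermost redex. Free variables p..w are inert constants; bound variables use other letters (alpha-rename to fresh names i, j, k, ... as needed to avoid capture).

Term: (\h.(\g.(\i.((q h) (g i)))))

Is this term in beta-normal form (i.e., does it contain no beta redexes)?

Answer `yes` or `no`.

Answer: yes

Derivation:
Term: (\h.(\g.(\i.((q h) (g i)))))
No beta redexes found.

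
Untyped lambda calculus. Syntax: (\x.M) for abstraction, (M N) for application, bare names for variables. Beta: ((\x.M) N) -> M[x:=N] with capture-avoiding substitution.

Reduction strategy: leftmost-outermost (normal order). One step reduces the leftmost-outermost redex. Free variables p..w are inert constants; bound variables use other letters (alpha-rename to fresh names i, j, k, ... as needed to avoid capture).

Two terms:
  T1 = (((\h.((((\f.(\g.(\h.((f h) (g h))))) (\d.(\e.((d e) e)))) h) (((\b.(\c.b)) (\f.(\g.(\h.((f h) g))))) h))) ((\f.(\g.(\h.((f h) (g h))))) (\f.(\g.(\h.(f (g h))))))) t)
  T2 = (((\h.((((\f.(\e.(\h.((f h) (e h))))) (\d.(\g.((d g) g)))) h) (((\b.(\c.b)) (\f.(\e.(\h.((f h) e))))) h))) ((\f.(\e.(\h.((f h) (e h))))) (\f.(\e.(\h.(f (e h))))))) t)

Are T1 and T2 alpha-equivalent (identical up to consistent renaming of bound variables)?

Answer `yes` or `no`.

Term 1: (((\h.((((\f.(\g.(\h.((f h) (g h))))) (\d.(\e.((d e) e)))) h) (((\b.(\c.b)) (\f.(\g.(\h.((f h) g))))) h))) ((\f.(\g.(\h.((f h) (g h))))) (\f.(\g.(\h.(f (g h))))))) t)
Term 2: (((\h.((((\f.(\e.(\h.((f h) (e h))))) (\d.(\g.((d g) g)))) h) (((\b.(\c.b)) (\f.(\e.(\h.((f h) e))))) h))) ((\f.(\e.(\h.((f h) (e h))))) (\f.(\e.(\h.(f (e h))))))) t)
Alpha-equivalence: compare structure up to binder renaming.
Result: True

Answer: yes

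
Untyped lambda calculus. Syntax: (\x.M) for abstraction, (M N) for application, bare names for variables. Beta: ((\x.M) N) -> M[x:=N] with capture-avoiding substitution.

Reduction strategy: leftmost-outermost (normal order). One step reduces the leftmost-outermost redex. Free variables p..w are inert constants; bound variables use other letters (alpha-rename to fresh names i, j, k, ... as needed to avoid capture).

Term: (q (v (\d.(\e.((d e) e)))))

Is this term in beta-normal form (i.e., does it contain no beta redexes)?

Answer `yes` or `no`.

Term: (q (v (\d.(\e.((d e) e)))))
No beta redexes found.

Answer: yes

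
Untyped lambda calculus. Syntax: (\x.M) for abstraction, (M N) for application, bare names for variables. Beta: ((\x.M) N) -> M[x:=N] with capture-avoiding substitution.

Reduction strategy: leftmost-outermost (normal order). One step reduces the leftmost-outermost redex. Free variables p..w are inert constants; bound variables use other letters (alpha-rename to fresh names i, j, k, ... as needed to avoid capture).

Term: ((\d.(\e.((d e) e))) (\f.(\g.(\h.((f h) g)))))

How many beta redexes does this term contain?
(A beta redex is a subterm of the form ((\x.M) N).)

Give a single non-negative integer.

Term: ((\d.(\e.((d e) e))) (\f.(\g.(\h.((f h) g)))))
  Redex: ((\d.(\e.((d e) e))) (\f.(\g.(\h.((f h) g)))))
Total redexes: 1

Answer: 1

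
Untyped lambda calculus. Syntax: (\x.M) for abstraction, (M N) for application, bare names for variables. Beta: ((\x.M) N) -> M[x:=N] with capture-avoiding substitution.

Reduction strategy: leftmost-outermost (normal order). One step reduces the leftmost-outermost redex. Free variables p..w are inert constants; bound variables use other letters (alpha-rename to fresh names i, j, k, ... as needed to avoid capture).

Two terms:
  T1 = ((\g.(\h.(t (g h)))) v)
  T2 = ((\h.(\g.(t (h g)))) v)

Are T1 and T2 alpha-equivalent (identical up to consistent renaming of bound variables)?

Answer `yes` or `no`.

Term 1: ((\g.(\h.(t (g h)))) v)
Term 2: ((\h.(\g.(t (h g)))) v)
Alpha-equivalence: compare structure up to binder renaming.
Result: True

Answer: yes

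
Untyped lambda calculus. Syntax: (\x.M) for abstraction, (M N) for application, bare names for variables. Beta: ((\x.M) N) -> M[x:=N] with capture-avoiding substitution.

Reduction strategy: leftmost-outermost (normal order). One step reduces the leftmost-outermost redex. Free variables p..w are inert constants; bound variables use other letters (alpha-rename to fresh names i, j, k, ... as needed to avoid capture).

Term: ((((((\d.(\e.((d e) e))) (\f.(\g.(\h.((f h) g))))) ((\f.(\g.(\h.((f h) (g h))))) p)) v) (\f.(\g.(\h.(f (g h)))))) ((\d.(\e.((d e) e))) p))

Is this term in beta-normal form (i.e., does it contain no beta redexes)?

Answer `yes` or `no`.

Answer: no

Derivation:
Term: ((((((\d.(\e.((d e) e))) (\f.(\g.(\h.((f h) g))))) ((\f.(\g.(\h.((f h) (g h))))) p)) v) (\f.(\g.(\h.(f (g h)))))) ((\d.(\e.((d e) e))) p))
Found 3 beta redex(es).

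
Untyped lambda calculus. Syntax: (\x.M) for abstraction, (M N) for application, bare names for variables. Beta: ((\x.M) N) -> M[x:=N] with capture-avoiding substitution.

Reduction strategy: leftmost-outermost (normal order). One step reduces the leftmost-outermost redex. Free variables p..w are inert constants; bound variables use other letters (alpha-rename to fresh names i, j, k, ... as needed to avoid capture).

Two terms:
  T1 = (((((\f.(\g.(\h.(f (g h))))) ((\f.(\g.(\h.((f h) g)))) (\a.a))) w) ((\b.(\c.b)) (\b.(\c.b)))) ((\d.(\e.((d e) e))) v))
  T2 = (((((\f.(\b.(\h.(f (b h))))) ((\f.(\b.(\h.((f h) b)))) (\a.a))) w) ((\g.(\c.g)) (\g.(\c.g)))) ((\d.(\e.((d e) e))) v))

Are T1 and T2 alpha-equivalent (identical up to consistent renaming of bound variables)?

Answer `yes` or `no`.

Answer: yes

Derivation:
Term 1: (((((\f.(\g.(\h.(f (g h))))) ((\f.(\g.(\h.((f h) g)))) (\a.a))) w) ((\b.(\c.b)) (\b.(\c.b)))) ((\d.(\e.((d e) e))) v))
Term 2: (((((\f.(\b.(\h.(f (b h))))) ((\f.(\b.(\h.((f h) b)))) (\a.a))) w) ((\g.(\c.g)) (\g.(\c.g)))) ((\d.(\e.((d e) e))) v))
Alpha-equivalence: compare structure up to binder renaming.
Result: True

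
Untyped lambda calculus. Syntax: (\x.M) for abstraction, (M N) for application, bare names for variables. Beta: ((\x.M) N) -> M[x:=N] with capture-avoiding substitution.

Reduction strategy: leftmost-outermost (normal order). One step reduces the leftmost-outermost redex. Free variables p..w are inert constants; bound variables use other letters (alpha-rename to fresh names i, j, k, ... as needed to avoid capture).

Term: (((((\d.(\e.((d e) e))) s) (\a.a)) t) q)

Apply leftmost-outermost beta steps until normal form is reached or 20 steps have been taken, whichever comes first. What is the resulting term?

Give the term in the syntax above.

Step 0: (((((\d.(\e.((d e) e))) s) (\a.a)) t) q)
Step 1: ((((\e.((s e) e)) (\a.a)) t) q)
Step 2: ((((s (\a.a)) (\a.a)) t) q)

Answer: ((((s (\a.a)) (\a.a)) t) q)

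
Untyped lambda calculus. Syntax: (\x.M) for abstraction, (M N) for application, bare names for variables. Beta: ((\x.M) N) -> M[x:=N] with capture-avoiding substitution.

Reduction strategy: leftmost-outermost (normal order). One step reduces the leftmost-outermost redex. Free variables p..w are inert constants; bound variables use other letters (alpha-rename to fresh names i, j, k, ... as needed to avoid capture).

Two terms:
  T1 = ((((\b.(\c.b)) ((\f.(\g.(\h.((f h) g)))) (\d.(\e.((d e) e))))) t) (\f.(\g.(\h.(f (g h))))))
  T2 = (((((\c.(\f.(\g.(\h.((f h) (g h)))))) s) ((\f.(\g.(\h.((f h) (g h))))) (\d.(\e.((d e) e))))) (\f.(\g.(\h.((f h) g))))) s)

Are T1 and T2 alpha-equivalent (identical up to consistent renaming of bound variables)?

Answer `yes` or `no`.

Answer: no

Derivation:
Term 1: ((((\b.(\c.b)) ((\f.(\g.(\h.((f h) g)))) (\d.(\e.((d e) e))))) t) (\f.(\g.(\h.(f (g h))))))
Term 2: (((((\c.(\f.(\g.(\h.((f h) (g h)))))) s) ((\f.(\g.(\h.((f h) (g h))))) (\d.(\e.((d e) e))))) (\f.(\g.(\h.((f h) g))))) s)
Alpha-equivalence: compare structure up to binder renaming.
Result: False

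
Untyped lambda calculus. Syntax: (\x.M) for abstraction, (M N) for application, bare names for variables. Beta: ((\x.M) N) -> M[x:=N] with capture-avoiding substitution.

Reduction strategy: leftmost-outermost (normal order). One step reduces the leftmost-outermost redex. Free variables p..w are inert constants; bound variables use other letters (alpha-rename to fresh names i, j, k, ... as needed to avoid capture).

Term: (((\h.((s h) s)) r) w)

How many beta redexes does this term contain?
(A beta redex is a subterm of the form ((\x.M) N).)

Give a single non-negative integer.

Answer: 1

Derivation:
Term: (((\h.((s h) s)) r) w)
  Redex: ((\h.((s h) s)) r)
Total redexes: 1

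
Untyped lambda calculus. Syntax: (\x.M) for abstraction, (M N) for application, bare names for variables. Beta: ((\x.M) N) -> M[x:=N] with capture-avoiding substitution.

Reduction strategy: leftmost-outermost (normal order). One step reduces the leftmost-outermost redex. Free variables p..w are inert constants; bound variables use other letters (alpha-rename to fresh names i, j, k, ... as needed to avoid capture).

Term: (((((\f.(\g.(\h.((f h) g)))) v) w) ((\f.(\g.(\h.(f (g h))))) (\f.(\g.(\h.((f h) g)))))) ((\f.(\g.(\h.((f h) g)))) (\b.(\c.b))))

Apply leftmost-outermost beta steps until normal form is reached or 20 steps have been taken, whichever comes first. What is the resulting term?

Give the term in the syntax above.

Step 0: (((((\f.(\g.(\h.((f h) g)))) v) w) ((\f.(\g.(\h.(f (g h))))) (\f.(\g.(\h.((f h) g)))))) ((\f.(\g.(\h.((f h) g)))) (\b.(\c.b))))
Step 1: ((((\g.(\h.((v h) g))) w) ((\f.(\g.(\h.(f (g h))))) (\f.(\g.(\h.((f h) g)))))) ((\f.(\g.(\h.((f h) g)))) (\b.(\c.b))))
Step 2: (((\h.((v h) w)) ((\f.(\g.(\h.(f (g h))))) (\f.(\g.(\h.((f h) g)))))) ((\f.(\g.(\h.((f h) g)))) (\b.(\c.b))))
Step 3: (((v ((\f.(\g.(\h.(f (g h))))) (\f.(\g.(\h.((f h) g)))))) w) ((\f.(\g.(\h.((f h) g)))) (\b.(\c.b))))
Step 4: (((v (\g.(\h.((\f.(\g.(\h.((f h) g)))) (g h))))) w) ((\f.(\g.(\h.((f h) g)))) (\b.(\c.b))))
Step 5: (((v (\g.(\h.(\i.(\j.(((g h) j) i)))))) w) ((\f.(\g.(\h.((f h) g)))) (\b.(\c.b))))
Step 6: (((v (\g.(\h.(\i.(\j.(((g h) j) i)))))) w) (\g.(\h.(((\b.(\c.b)) h) g))))
Step 7: (((v (\g.(\h.(\i.(\j.(((g h) j) i)))))) w) (\g.(\h.((\c.h) g))))
Step 8: (((v (\g.(\h.(\i.(\j.(((g h) j) i)))))) w) (\g.(\h.h)))

Answer: (((v (\g.(\h.(\i.(\j.(((g h) j) i)))))) w) (\g.(\h.h)))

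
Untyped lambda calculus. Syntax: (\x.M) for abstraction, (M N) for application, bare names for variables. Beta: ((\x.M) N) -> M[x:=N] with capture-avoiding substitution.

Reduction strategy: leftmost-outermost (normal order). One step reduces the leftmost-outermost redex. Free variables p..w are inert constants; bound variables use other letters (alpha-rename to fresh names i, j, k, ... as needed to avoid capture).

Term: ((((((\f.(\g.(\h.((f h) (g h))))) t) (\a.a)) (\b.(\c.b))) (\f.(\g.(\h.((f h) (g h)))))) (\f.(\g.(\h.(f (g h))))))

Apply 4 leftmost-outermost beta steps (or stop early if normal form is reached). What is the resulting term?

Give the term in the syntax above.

Answer: ((((t (\b.(\c.b))) (\b.(\c.b))) (\f.(\g.(\h.((f h) (g h)))))) (\f.(\g.(\h.(f (g h))))))

Derivation:
Step 0: ((((((\f.(\g.(\h.((f h) (g h))))) t) (\a.a)) (\b.(\c.b))) (\f.(\g.(\h.((f h) (g h)))))) (\f.(\g.(\h.(f (g h))))))
Step 1: (((((\g.(\h.((t h) (g h)))) (\a.a)) (\b.(\c.b))) (\f.(\g.(\h.((f h) (g h)))))) (\f.(\g.(\h.(f (g h))))))
Step 2: ((((\h.((t h) ((\a.a) h))) (\b.(\c.b))) (\f.(\g.(\h.((f h) (g h)))))) (\f.(\g.(\h.(f (g h))))))
Step 3: ((((t (\b.(\c.b))) ((\a.a) (\b.(\c.b)))) (\f.(\g.(\h.((f h) (g h)))))) (\f.(\g.(\h.(f (g h))))))
Step 4: ((((t (\b.(\c.b))) (\b.(\c.b))) (\f.(\g.(\h.((f h) (g h)))))) (\f.(\g.(\h.(f (g h))))))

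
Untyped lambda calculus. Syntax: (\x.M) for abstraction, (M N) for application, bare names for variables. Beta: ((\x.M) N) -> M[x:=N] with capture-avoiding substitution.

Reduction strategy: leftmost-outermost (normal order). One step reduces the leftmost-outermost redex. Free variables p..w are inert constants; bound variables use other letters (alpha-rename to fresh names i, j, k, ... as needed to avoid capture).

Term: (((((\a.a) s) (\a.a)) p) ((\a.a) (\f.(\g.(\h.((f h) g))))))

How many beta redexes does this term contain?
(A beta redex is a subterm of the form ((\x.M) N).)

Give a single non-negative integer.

Term: (((((\a.a) s) (\a.a)) p) ((\a.a) (\f.(\g.(\h.((f h) g))))))
  Redex: ((\a.a) s)
  Redex: ((\a.a) (\f.(\g.(\h.((f h) g)))))
Total redexes: 2

Answer: 2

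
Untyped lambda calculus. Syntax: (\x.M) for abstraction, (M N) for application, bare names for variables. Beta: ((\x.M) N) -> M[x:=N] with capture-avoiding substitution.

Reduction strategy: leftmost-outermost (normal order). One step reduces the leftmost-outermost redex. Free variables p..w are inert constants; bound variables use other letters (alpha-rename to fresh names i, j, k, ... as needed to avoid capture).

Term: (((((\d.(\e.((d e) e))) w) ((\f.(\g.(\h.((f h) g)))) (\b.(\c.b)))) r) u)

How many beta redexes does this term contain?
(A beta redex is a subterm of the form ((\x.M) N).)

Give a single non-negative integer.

Term: (((((\d.(\e.((d e) e))) w) ((\f.(\g.(\h.((f h) g)))) (\b.(\c.b)))) r) u)
  Redex: ((\d.(\e.((d e) e))) w)
  Redex: ((\f.(\g.(\h.((f h) g)))) (\b.(\c.b)))
Total redexes: 2

Answer: 2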